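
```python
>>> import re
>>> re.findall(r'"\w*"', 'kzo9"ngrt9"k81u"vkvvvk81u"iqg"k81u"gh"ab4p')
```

With no groups in the pattern, `findall` gives back each whole match — 3 here.

['"ngrt9"', '"vkvvvk81u"', '"k81u"']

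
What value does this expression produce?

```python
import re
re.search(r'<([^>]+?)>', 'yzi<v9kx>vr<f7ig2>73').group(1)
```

'v9kx'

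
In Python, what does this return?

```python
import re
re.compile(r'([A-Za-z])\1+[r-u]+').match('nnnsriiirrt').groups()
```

The match spans [0:5] → 'nnnsr'.
Captured: group 1 = 'n'.

('n',)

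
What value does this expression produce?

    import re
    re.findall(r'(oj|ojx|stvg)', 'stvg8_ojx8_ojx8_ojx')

['stvg', 'oj', 'oj', 'oj']

`|` is ordered: at each position the engine commits to the first alternative that works.
Walking the string: at [0:4] match 'stvg', group 1 = 'stvg'; at [6:8] match 'oj', group 1 = 'oj'; at [11:13] match 'oj', group 1 = 'oj'; at [16:18] match 'oj', group 1 = 'oj'.
Because there's exactly one group, `findall` drops the full match and keeps group 1 from each hit.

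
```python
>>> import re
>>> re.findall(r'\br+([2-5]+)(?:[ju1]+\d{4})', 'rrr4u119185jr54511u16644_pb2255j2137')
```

This matches a word boundary (`\b`, zero-width); then one or more of a literal 'r'; then one or more of a character in [2-5] (captured); then one or more of one of [ju1], then exactly 4 of a digit (non-capturing group).
Walking the string: at [0:11] match 'rrr4u119185', group 1 = '4'.
Because there's exactly one group, `findall` drops the full match and keeps group 1 from the one hit.

['4']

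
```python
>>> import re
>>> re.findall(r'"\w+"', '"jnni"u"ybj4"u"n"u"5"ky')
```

Matches: at [0:6] → '"jnni"'; at [7:13] → '"ybj4"'; at [14:17] → '"n"'; at [18:21] → '"5"'.
With no groups in the pattern, `findall` gives back each whole match — 4 here.

['"jnni"', '"ybj4"', '"n"', '"5"']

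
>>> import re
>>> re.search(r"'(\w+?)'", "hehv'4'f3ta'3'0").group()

`re.search` scans for the first position where the pattern succeeds.
The match spans [4:7] → "'4'".
Captured: group 1 = '4'.

"'4'"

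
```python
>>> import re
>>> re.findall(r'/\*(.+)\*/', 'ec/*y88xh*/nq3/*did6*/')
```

Matches: at [2:22] match '/*y88xh*/nq3/*did6*/', group 1 = 'y88xh*/nq3/*did6'.
One capturing group, so `findall` returns just the captured substring from the one match — 1 in all.

['y88xh*/nq3/*did6']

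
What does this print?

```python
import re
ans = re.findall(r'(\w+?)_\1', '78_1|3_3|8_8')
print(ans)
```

The backreference `\1` re-matches whatever the first group consumed, character for character.
Scanning left to right: at [5:8] match '3_3', group 1 = '3'; at [9:12] match '8_8', group 1 = '8'.
`findall` collects group 1 from each match (2 total).

['3', '8']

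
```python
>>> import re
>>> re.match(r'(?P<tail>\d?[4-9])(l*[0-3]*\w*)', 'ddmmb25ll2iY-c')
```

None

With `match`, the pattern is implicitly anchored at the beginning.
Here the string doesn't start with a match, so the call returns None.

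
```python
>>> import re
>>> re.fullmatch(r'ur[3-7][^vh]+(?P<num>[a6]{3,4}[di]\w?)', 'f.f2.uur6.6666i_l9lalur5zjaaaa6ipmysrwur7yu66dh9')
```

The pattern matches the literal 'ur', then a character in [3-7]; then one or more of any character except [vh]; then 3 to 4 of one of [a6], then one of [di], then optionally a word character (captured as 'num').
`re.fullmatch` requires the pattern to consume the entire string.
Here there's no way to consume every character, so the call returns None.

None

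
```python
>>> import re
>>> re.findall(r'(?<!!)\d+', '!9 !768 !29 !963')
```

['68', '9', '63']

A negative assertion filters positions out without eating any characters.
Walking the string: at [5:7] → '68'; at [10:11] → '9'; at [14:16] → '63'.
`findall` yields the raw match text (3 of them) because the pattern has no groups.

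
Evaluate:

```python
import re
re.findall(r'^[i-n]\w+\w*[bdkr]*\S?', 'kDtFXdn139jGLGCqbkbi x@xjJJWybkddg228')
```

The pattern matches anchored at the start of the string; then a character in [i-n], then one or more of a word character; then zero or more of a word character, then zero or more of one of [bdkr], then optionally a non-whitespace character.
With no groups in the pattern, `findall` gives back each whole match — 1 here.

['kDtFXdn139jGLGCqbkbi']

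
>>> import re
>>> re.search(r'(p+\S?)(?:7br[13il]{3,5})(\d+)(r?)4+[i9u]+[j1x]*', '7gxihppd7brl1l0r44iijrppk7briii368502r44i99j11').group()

This matches one or more of the literal 'p', then optionally a non-whitespace character (captured); then the literal '7br', then 3 to 5 of one of [13il] (non-capturing group); then one or more of a digit (captured); then optionally a literal 'r' (captured); then one or more of a literal '4', then one or more of one of [i9u], then zero or more of one of [j1x].
Unlike `match`, `search` isn't anchored — it looks for the pattern anywhere in the string.
The match spans [5:21] → 'ppd7brl1l0r44iij'.
Captured: group 1 = 'ppd', group 2 = '0', group 3 = 'r'.

'ppd7brl1l0r44iij'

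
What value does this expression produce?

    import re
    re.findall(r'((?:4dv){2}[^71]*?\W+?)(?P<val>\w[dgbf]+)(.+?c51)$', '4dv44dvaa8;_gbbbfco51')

[]

This matches the literal '4dv' repeated 2 times, then zero or more of any character except [71] (lazy), then one or more of a non-word character (lazy) (captured); then a word character, then one or more of one of [dgbf] (captured as 'val'); then one or more of any character (lazy), then the literal 'c51' (captured); then anchored at the end.
`findall` packs the 3 group values into a tuple for every match.
Nothing in the string satisfies the pattern, so the list is empty.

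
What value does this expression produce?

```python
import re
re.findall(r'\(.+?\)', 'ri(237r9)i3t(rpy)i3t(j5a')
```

['(237r9)', '(rpy)']

Scanning left to right: at [2:9] → '(237r9)'; at [12:17] → '(rpy)'.
Since nothing is captured, `findall` lists the 2 matched substrings directly.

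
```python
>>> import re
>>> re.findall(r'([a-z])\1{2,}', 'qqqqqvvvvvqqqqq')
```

['q', 'v', 'q']

A backreference is literal: `\1` must see the identical characters the first group matched.
With a single group, `findall` returns only what that group captured — 3 items.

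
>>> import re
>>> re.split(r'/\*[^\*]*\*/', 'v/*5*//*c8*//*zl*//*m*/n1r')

['v', '', '', '', 'n1r']

The string is cut at each match, leaving 5 pieces.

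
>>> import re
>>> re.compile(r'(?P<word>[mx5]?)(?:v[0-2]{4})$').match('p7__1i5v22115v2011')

Pattern: optionally one of [mx5] (captured as 'word'); then the literal 'v', then exactly 4 of a character in [0-2] (non-capturing group); then anchored at the end.
With `match`, the pattern is implicitly anchored at the beginning.
Here the string doesn't start with a match, so the call returns None.

None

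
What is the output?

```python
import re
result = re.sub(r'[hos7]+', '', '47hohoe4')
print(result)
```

4e4

Pattern: one or more of one of [hos7].
Matches: at [1:6] → '7hoho'.
Every occurrence is swapped for ''.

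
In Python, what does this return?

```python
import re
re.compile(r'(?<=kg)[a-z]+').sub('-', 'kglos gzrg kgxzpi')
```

The `(?=…)`/`(?<=…)` assertion just peeks at neighbouring text; it doesn't advance the match position.
Matches: at [2:5] → 'los'; at [13:17] → 'xzpi'.
Every occurrence is swapped for '-'.

'kg- gzrg kg-'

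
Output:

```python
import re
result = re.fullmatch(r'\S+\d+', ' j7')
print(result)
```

None

The pattern matches one or more of a non-whitespace character; then one or more of a digit.
For `fullmatch`, every character of the input must be accounted for by the pattern.
Here there's no way to consume every character, so the call returns None.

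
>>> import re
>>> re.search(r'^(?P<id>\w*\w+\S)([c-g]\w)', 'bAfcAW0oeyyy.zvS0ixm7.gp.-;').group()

'bAfcAW0oey'

The match spans [0:10] → 'bAfcAW0oey'.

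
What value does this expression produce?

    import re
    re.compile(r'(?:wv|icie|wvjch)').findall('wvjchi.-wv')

`|` is ordered: at each position the engine commits to the first alternative that works.
With no groups in the pattern, `findall` gives back each whole match — 2 here.

['wv', 'wv']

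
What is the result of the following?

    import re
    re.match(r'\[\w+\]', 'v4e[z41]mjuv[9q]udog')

`re.match` won't scan ahead — the pattern has to work from the very first character.
Here the pattern fails at index 0, so the call returns None.

None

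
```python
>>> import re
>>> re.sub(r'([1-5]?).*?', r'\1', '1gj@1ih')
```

The pattern matches optionally a character in [1-5] (captured); then zero or more of any character (lazy).
Matches: at [0:1] → '1'; at [1:1] → ''; at [1:2] → 'g'; at [2:2] → ''; at [2:3] → 'j'; ….
The replacement refers to a captured group, so each match is rewritten using its own captured text.

'11'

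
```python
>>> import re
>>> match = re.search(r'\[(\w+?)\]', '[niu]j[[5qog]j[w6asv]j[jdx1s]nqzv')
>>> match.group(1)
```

'niu'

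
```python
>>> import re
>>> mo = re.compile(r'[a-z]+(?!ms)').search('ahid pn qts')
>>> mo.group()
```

A negative assertion filters positions out without eating any characters.
`re.search` scans for the first position where the pattern succeeds.
The match spans [0:4] → 'ahid'.

'ahid'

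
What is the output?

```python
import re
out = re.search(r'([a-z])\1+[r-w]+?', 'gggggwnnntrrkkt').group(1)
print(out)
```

g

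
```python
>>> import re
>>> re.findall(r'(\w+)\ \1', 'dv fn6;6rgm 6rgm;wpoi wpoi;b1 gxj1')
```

`\1` has to match the exact text group 1 already captured.
One capturing group, so `findall` returns just the captured substring from each match — 2 in all.

['6rgm', 'wpoi']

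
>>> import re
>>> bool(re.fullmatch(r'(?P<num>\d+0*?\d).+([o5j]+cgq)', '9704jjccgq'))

False

Pattern: one or more of a digit, then zero or more of a literal '0' (lazy), then a digit (captured as 'num'); then one or more of any character; then one or more of one of [o5j], then a literal 'c', then the literal 'gq' (captured).
For `fullmatch`, every character of the input must be accounted for by the pattern.
Here there's no way to consume every character, so the call returns None, and `bool(None)` is False.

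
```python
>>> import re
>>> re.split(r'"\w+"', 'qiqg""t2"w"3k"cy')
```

Matches to split on: at [5:9] → '"t2"'; at [10:14] → '"3k"'.
The string is cut at each match, leaving 3 pieces.

['qiqg"', 'w', 'cy']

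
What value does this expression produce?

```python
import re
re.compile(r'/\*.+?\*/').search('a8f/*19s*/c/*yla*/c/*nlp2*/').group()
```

'/*19s*/'

`search` walks the string left to right and returns the first match it finds.
The match spans [3:10] → '/*19s*/'.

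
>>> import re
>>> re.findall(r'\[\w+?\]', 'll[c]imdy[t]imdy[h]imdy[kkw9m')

['[c]', '[t]', '[h]']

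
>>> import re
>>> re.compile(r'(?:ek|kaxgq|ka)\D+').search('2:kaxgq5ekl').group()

'kaxgq'

`re.search` scans for the first position where the pattern succeeds.
The match spans [2:7] → 'kaxgq'.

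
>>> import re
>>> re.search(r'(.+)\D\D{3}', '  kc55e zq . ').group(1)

'  kc55e z'

The pattern matches one or more of any character (captured); then a non-digit, then exactly 3 of a non-digit.
`search` walks the string left to right and returns the first match it finds.
The match spans [0:13] → '  kc55e zq . '.
Captured: group 1 = '  kc55e z'.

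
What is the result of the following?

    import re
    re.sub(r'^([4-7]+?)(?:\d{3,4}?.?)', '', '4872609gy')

This matches anchored at the start of the string; then one or more of a character in [4-7] (lazy) (captured); then 3 to 4 of a digit (lazy), then optionally any character (non-capturing group).
The `?` after the quantifier makes it lazy — it takes as little as possible before letting the rest of the pattern try.
Matches: at [0:5] → '48726'.
Each match is replaced by ''.

'09gy'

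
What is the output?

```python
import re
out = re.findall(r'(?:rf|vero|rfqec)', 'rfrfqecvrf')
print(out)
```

Alternation isn't longest-match — the leftmost alternative that fits at this position is chosen.
Matches: at [0:2] → 'rf'; at [2:4] → 'rf'; at [8:10] → 'rf'.
With no groups in the pattern, `findall` gives back each whole match — 3 here.

['rf', 'rf', 'rf']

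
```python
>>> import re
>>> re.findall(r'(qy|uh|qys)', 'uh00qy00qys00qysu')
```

Alternation tries branches left to right and keeps the first one that lets the overall match succeed at that position.
Walking the string: at [0:2] match 'uh', group 1 = 'uh'; at [4:6] match 'qy', group 1 = 'qy'; at [8:10] match 'qy', group 1 = 'qy'; at [13:15] match 'qy', group 1 = 'qy'.
Because there's exactly one group, `findall` drops the full match and keeps group 1 from each hit.

['uh', 'qy', 'qy', 'qy']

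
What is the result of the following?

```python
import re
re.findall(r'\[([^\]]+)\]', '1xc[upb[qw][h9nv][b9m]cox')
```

['upb[qw', 'h9nv', 'b9m']

One capturing group, so `findall` returns just the captured substring from each match — 3 in all.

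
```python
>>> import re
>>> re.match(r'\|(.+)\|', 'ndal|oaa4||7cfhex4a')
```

With `match`, the pattern is implicitly anchored at the beginning.
Here the pattern fails at index 0, so the call returns None.

None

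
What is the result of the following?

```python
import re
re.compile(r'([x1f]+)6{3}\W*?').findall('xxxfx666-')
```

['xxxfx']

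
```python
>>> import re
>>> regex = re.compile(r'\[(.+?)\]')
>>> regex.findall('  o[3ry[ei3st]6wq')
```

['3ry[ei3st']

One capturing group, so `findall` returns just the captured substring from the one match — 1 in all.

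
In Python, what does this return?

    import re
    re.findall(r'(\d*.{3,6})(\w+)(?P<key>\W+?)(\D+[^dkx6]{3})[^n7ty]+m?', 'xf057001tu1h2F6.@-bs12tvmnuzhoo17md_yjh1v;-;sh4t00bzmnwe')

[('xf0570', '01tu1h2F6', '.', '@-bs12t'), ('nuzhoo', '17md_yjh1v', ';', '-;sh4t0')]

Multiple groups make `findall` return tuples — one 4-tuple for each match.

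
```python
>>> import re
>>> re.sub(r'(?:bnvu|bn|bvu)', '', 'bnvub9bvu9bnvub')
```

Branches in `(...|...)` are attempted left-to-right; the first branch that allows the whole pattern to succeed is taken.
Every occurrence is swapped for ''.

'b99b'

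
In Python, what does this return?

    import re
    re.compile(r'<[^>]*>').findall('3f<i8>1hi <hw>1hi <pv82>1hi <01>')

['<i8>', '<hw>', '<pv82>', '<01>']

No capturing groups, so `findall` returns the 4 full match strings.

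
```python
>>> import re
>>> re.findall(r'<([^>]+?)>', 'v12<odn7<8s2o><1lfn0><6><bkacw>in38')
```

['odn7<8s2o', '1lfn0', '6', 'bkacw']

One capturing group, so `findall` returns just the captured substring from each match — 4 in all.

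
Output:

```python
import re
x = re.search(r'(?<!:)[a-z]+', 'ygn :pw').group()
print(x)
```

ygn

Because the assertion is negative and zero-width, positions next to the forbidden text are skipped.
`search` walks the string left to right and returns the first match it finds.
The match spans [0:3] → 'ygn'.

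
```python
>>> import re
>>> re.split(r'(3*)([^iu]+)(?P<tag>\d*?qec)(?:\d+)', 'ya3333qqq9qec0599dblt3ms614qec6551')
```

['', '', 'ya3333qqq9qec0599dblt3ms614', 'qec', '']

This matches zero or more of a literal '3' (captured); then one or more of any character except [iu] (captured); then zero or more of a digit (lazy), then the literal 'qec' (captured as 'tag'); then one or more of a digit (non-capturing group).
Matches to split on: at [0:34] → 'ya3333qqq9qec0599dblt3ms614qec6551'.
Because the pattern has a capturing group, `split` also inserts each captured text between the pieces.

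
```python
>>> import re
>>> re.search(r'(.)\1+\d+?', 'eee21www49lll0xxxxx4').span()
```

(0, 4)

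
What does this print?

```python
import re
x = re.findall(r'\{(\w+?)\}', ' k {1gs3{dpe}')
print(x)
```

Matches: at [8:13] match '{dpe}', group 1 = 'dpe'.
`findall` collects group 1 from the one match (1 total).

['dpe']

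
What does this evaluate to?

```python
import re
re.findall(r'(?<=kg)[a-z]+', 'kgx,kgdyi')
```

['x', 'dyi']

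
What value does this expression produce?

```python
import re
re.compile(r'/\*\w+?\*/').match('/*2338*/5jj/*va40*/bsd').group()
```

`re.match` only tries the pattern at the start of the string.
The match spans [0:8] → '/*2338*/'.

'/*2338*/'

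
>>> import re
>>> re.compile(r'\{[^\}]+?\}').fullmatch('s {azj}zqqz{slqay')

None

`re.fullmatch` is like wrapping the pattern in `^…$` (in single-line mode).
Here the pattern can't cover the whole string, so the call returns None.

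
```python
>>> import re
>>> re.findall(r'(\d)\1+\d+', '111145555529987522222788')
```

['1']

After group 1 captures some text, `\1` only succeeds where that same text appears again.
Scanning left to right: at [0:24] match '111145555529987522222788', group 1 = '1'.
`findall` collects group 1 from the one match (1 total).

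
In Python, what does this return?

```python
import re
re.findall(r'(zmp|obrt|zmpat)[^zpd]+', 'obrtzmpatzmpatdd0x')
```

`findall` collects group 1 from each match (2 total).

['zmp', 'zmp']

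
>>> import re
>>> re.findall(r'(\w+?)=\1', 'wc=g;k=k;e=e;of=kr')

`\1` is not a pattern — it's the concrete string captured by group 1, re-applied verbatim.
Scanning left to right: at [5:8] match 'k=k', group 1 = 'k'; at [9:12] match 'e=e', group 1 = 'e'.
One capturing group, so `findall` returns just the captured substring from each match — 2 in all.

['k', 'e']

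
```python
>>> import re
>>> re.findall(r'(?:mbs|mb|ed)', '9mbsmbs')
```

`|` is ordered: at each position the engine commits to the first alternative that works.
Matches: at [1:4] → 'mbs'; at [4:7] → 'mbs'.
`findall` yields the raw match text (2 of them) because the pattern has no groups.

['mbs', 'mbs']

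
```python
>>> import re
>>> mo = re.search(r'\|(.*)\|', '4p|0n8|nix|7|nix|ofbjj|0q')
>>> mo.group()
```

'|0n8|nix|7|nix|ofbjj|'

The match spans [2:23] → '|0n8|nix|7|nix|ofbjj|'.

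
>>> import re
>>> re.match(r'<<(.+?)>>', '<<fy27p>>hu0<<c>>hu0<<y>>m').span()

(0, 9)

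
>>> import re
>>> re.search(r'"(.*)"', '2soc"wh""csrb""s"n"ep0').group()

'"wh""csrb""s"n"'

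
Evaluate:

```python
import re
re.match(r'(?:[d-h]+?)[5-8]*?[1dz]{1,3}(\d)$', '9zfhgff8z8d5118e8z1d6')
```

None

This matches one or more of a character in [d-h] (lazy) (non-capturing group); then zero or more of a character in [5-8] (lazy), then 1 to 3 of one of [1dz]; then a digit (captured); then anchored at the end.
`match` is anchored at position 0; if the pattern doesn't fit there, it returns None.
Here position 0 doesn't satisfy it, so the call returns None.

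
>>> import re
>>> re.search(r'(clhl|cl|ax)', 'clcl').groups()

('cl',)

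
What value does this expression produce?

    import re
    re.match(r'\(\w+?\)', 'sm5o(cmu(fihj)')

None

`re.match` won't scan ahead — the pattern has to work from the very first character.
Here the pattern fails at index 0, so the call returns None.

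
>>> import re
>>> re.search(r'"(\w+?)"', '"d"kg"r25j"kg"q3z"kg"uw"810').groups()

('d',)

`search` walks the string left to right and returns the first match it finds.
The match spans [0:3] → '"d"'.
Captured: group 1 = 'd'.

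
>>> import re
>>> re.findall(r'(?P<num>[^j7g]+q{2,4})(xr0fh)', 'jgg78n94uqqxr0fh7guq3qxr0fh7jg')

[('8n94uqq', 'xr0fh')]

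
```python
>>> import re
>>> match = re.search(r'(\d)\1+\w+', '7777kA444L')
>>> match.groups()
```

('7',)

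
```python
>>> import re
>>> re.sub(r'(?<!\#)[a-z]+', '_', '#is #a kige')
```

The negative lookaround is zero-width — it rules out positions where the adjacent text would match, without consuming anything.
Matches: at [2:3] → 's'; at [7:11] → 'kige'.
Each match is replaced by '_'.

'#i_ #a _'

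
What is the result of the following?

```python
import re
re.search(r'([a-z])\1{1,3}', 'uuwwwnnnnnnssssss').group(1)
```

'u'

`\1` has to match the exact text group 1 already captured.
Unlike `match`, `search` isn't anchored — it looks for the pattern anywhere in the string.
The match spans [0:2] → 'uu'.
Captured: group 1 = 'u'.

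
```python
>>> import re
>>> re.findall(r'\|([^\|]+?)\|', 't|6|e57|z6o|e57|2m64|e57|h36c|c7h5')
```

['6', 'z6o', '2m64', 'h36c']

Matches: at [1:4] match '|6|', group 1 = '6'; at [7:12] match '|z6o|', group 1 = 'z6o'; at [15:21] match '|2m64|', group 1 = '2m64'; at [24:30] match '|h36c|', group 1 = 'h36c'.
One capturing group, so `findall` returns just the captured substring from each match — 4 in all.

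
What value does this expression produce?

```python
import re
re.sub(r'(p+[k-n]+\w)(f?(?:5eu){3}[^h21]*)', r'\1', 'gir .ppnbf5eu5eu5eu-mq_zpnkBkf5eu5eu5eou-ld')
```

'gir .ppnb'

This matches one or more of a literal 'p', then one or more of a character in [k-n], then a word character (captured); then optionally the literal 'f', then the literal '5eu' repeated 3 times, then zero or more of any character except [h21] (captured).
Matches: at [5:43] → 'ppnbf5eu5eu5eu-mq_zpnkBkf5eu5eu5eou-ld'.
The replacement refers to a captured group, so each match is rewritten using its own captured text.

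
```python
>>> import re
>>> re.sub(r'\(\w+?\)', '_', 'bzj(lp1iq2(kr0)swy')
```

Each match is replaced by '_'.

'bzj(lp1iq2_swy'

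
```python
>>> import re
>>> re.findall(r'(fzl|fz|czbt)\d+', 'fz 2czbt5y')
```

['czbt']

Matches: at [4:9] match 'czbt5', group 1 = 'czbt'.
One capturing group, so `findall` returns just the captured substring from the one match — 1 in all.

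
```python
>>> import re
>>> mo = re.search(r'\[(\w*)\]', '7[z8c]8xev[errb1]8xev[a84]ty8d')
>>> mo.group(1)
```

'z8c'

The match spans [1:6] → '[z8c]'.
Captured: group 1 = 'z8c'.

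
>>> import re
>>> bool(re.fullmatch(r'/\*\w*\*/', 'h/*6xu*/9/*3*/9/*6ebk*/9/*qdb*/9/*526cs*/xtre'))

False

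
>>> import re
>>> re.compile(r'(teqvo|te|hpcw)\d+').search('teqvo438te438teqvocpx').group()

`re.search` tries every starting position until one works.
The match spans [0:8] → 'teqvo438'.
Captured: group 1 = 'teqvo'.

'teqvo438'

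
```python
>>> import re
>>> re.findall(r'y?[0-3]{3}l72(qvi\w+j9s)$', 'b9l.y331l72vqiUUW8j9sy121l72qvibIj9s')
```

['qvibIj9s']

Pattern: optionally a literal 'y', then exactly 3 of a character in [0-3], then the literal 'l72'; then the literal 'qvi', then one or more of a word character, then the literal 'j9s' (captured); then anchored at the end.
Walking the string: at [21:36] match 'y121l72qvibIj9s', group 1 = 'qvibIj9s'.
One capturing group, so `findall` returns just the captured substring from the one match — 1 in all.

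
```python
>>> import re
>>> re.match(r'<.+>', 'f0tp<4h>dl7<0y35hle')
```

`match` is anchored at position 0; if the pattern doesn't fit there, it returns None.
Here position 0 doesn't satisfy it, so the call returns None.

None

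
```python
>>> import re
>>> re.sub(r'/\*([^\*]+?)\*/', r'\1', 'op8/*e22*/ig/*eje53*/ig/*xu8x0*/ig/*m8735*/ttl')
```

The replacement refers to a captured group, so each match is rewritten using its own captured text.

'op8e22igeje53igxu8x0igm8735ttl'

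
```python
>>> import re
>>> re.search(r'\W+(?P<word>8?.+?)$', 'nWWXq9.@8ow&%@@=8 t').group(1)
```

'8ow&%@@=8 t'

This matches one or more of a non-word character; then optionally the literal '8', then one or more of any character (lazy) (captured as 'word'); then anchored at the end.
Unlike `match`, `search` isn't anchored — it looks for the pattern anywhere in the string.
The match spans [6:19] → '.@8ow&%@@=8 t'.
Captured: group 1 = '8ow&%@@=8 t'.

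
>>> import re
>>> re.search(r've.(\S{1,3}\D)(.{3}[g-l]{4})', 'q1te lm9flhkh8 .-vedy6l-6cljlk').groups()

('y6l', '-6cljlk')

The match spans [17:30] → 'vedy6l-6cljlk'.
Captured: group 1 = 'y6l', group 2 = '-6cljlk'.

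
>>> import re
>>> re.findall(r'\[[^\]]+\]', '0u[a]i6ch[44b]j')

Scanning left to right: at [2:5] → '[a]'; at [9:14] → '[44b]'.
With no groups in the pattern, `findall` gives back each whole match — 2 here.

['[a]', '[44b]']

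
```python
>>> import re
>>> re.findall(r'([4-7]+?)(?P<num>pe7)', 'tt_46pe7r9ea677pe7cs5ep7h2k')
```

[('46', 'pe7'), ('677', 'pe7')]

The pattern matches one or more of a character in [4-7] (lazy) (captured); then a literal 'p', then the literal 'e7' (captured as 'num').
Matches: at [3:8] match '46pe7', groups = ('46', 'pe7'); at [12:18] match '677pe7', groups = ('677', 'pe7').
2 groups means each result is a tuple of 2 captured strings — 2 here.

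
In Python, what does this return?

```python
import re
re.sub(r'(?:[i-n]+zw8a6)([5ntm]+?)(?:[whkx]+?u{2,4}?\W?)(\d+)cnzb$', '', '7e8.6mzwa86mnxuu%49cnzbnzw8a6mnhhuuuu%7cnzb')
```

'7e8.6mzwa86mnxuu%49cnzb'

Pattern: one or more of a character in [i-n], then the literal 'zw', then the literal '8a6' (non-capturing group); then one or more of one of [5ntm] (lazy) (captured); then one or more of one of [whkx] (lazy), then 2 to 4 of the literal 'u' (lazy), then optionally a non-word character (non-capturing group); then one or more of a digit (captured); then the literal 'cnz', then a literal 'b'; then anchored at the end.
Every occurrence is swapped for ''.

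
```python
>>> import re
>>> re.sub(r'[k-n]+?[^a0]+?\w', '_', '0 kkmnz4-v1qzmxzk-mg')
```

'0 __-v1qz__g'

This matches one or more of a character in [k-n] (lazy), then one or more of any character except [a0] (lazy); then a word character.
Matches: at [2:5] → 'kkm'; at [5:8] → 'nz4'; at [13:16] → 'mxz'; at [16:19] → 'k-m'.
`sub` substitutes '_' at each match site.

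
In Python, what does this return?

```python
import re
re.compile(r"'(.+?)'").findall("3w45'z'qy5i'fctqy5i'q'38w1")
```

['z', 'fctqy5i']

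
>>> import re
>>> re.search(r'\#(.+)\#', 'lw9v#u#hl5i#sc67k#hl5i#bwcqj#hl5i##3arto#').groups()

('u#hl5i#sc67k#hl5i#bwcqj#hl5i##3arto',)

`search` walks the string left to right and returns the first match it finds.
The match spans [4:41] → '#u#hl5i#sc67k#hl5i#bwcqj#hl5i##3arto#'.
Captured: group 1 = 'u#hl5i#sc67k#hl5i#bwcqj#hl5i##3arto'.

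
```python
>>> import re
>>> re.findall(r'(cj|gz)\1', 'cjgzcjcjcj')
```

After group 1 captures some text, `\1` only succeeds where that same text appears again.
Because there's exactly one group, `findall` drops the full match and keeps group 1 from the one hit.

['cj']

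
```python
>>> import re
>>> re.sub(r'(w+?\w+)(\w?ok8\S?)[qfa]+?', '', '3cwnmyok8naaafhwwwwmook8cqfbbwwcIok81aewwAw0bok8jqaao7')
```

Because the quantifier is non-greedy, it stops expanding at the earliest point where the rest of the pattern can succeed.
`sub` substitutes '' at each match site.

'3caao7'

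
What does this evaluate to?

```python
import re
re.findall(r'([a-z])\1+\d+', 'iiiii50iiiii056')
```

A backreference is literal: `\1` must see the identical characters the first group matched.
Because there's exactly one group, `findall` drops the full match and keeps group 1 from each hit.

['i', 'i']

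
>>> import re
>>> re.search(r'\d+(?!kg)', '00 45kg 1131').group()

'00'

The negative lookaround is zero-width — it rules out positions where the adjacent text would match, without consuming anything.
`re.search` scans for the first position where the pattern succeeds.
The match spans [0:2] → '00'.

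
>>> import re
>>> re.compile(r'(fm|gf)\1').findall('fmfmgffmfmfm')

`\1` has to match the exact text group 1 already captured.
Matches: at [0:4] match 'fmfm', group 1 = 'fm'; at [6:10] match 'fmfm', group 1 = 'fm'.
One capturing group, so `findall` returns just the captured substring from each match — 2 in all.

['fm', 'fm']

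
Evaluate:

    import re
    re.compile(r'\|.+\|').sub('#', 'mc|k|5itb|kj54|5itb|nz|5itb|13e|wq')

'mc#wq'

Matches: at [2:32] → '|k|5itb|kj54|5itb|nz|5itb|13e|'.
Every occurrence is swapped for '#'.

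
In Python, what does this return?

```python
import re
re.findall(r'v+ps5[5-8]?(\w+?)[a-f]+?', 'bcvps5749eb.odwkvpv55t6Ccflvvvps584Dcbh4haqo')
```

['49', '4D']

With a single group, `findall` returns only what that group captured — 2 items.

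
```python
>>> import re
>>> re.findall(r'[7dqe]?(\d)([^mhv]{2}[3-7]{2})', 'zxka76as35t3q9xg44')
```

[('6', 'as35'), ('9', 'xg44')]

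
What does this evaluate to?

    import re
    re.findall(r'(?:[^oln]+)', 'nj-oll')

['j-']

This matches one or more of any character except [oln] (non-capturing group).
Since nothing is captured, `findall` lists the 1 matched substring directly.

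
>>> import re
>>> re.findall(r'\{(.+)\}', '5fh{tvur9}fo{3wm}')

['tvur9}fo{3wm']

Walking the string: at [3:17] match '{tvur9}fo{3wm}', group 1 = 'tvur9}fo{3wm'.
`findall` collects group 1 from the one match (1 total).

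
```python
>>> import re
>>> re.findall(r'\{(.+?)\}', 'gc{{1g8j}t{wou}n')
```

['{1g8j', 'wou']

Matches: at [2:9] match '{{1g8j}', group 1 = '{1g8j'; at [10:15] match '{wou}', group 1 = 'wou'.
One capturing group, so `findall` returns just the captured substring from each match — 2 in all.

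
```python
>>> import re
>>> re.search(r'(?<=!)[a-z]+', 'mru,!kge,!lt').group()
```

The lookaround is zero-width — it requires the adjacent text to match without consuming it, so the asserted text isn't part of the match.
The match spans [5:8] → 'kge'.

'kge'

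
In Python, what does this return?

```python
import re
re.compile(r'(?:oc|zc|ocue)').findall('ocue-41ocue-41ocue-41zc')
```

Branches in `(...|...)` are attempted left-to-right; the first branch that allows the whole pattern to succeed is taken.
With no groups in the pattern, `findall` gives back each whole match — 4 here.

['oc', 'oc', 'oc', 'zc']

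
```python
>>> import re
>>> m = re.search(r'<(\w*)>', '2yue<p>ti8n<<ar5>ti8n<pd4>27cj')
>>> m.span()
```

The match spans [4:7] → '<p>'.

(4, 7)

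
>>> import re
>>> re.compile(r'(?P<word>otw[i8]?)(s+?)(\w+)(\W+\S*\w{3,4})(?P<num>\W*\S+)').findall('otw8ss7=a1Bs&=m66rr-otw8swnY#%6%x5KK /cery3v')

A non-greedy quantifier consumes as few characters as it can — just enough that the remainder of the pattern still matches from where it stops; whatever follows it matches normally.
5 groups means the one result is a tuple of 5 captured strings — 1 here.

[('otw8', 's', 's7', '=a1Bs&=m66rr-otw8swnY#%6%x5KK', ' /cery3v')]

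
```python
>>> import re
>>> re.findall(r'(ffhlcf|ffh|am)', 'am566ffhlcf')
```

['am', 'ffhlcf']

Alternation tries branches left to right and keeps the first one that lets the overall match succeed at that position.
Walking the string: at [0:2] match 'am', group 1 = 'am'; at [5:11] match 'ffhlcf', group 1 = 'ffhlcf'.
Because there's exactly one group, `findall` drops the full match and keeps group 1 from each hit.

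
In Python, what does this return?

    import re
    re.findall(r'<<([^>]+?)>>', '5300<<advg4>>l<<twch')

['advg4']

With a single group, `findall` returns only what that group captured — 1 item.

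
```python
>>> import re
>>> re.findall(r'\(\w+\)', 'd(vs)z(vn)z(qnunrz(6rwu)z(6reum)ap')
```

['(vs)', '(vn)', '(6rwu)', '(6reum)']

Scanning left to right: at [1:5] → '(vs)'; at [6:10] → '(vn)'; at [18:24] → '(6rwu)'; at [25:32] → '(6reum)'.
No capturing groups, so `findall` returns the 4 full match strings.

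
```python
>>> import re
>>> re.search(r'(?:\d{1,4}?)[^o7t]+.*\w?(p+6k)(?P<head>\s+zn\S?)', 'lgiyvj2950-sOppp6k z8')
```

This matches 1 to 4 of a digit (lazy) (non-capturing group); then one or more of any character except [o7t], then zero or more of any character, then optionally a word character; then one or more of the literal 'p', then the literal '6k' (captured); then one or more of whitespace, then the literal 'zn', then optionally a non-whitespace character (captured as 'head').
Here nothing in the string fits, so the call returns None.

None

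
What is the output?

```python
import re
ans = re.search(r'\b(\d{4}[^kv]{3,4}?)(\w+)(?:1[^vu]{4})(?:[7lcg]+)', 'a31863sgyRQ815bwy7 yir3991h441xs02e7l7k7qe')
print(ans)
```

None

Here no position works, so the call returns None.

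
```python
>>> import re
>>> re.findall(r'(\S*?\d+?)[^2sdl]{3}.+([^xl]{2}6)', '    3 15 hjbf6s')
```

[('3', 'bf6')]

Pattern: zero or more of a non-whitespace character (lazy), then one or more of a digit (lazy) (captured); then exactly 3 of any character except [2sdl], then one or more of any character; then exactly 2 of any character except [xl], then the literal '6' (captured).
Scanning left to right: at [4:14] match '3 15 hjbf6', groups = ('3', 'bf6').
With 2 capturing groups, `findall` returns a 2-tuple per match.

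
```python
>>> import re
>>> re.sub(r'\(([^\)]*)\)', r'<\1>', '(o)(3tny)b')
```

The replacement refers to a captured group, so each match is rewritten using its own captured text.

'<o><3tny>b'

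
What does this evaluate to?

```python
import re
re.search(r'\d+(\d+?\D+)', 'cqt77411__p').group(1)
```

'1__p'

The pattern matches one or more of a digit; then one or more of a digit (lazy), then one or more of a non-digit (captured).
`re.search` scans for the first position where the pattern succeeds.
The match spans [3:11] → '77411__p'.
Captured: group 1 = '1__p'.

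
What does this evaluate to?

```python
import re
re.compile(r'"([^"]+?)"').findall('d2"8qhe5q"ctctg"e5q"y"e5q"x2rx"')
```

Matches: at [2:10] match '"8qhe5q"', group 1 = '8qhe5q'; at [15:20] match '"e5q"', group 1 = 'e5q'; at [21:26] match '"e5q"', group 1 = 'e5q'.
With a single group, `findall` returns only what that group captured — 3 items.

['8qhe5q', 'e5q', 'e5q']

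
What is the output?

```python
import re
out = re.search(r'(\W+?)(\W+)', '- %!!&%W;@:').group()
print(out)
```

- %!!&%

The pattern matches one or more of a non-word character (lazy) (captured); then one or more of a non-word character (captured).
The match spans [0:7] → '- %!!&%'.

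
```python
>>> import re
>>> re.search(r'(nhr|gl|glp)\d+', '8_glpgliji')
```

None

`search` walks the string left to right and returns the first match it finds.
Here the pattern never matches, so the call returns None.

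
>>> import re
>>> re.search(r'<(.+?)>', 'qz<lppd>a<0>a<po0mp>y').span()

(2, 8)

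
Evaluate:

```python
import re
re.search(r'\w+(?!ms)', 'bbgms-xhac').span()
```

(0, 5)

The negative lookahead/lookbehind blocks any match where the forbidden context is present.
The match spans [0:5] → 'bbgms'.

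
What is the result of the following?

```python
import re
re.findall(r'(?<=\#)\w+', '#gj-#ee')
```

['gj', 'ee']

The `(?=…)`/`(?<=…)` assertion just peeks at neighbouring text; it doesn't advance the match position.
With no groups in the pattern, `findall` gives back each whole match — 2 here.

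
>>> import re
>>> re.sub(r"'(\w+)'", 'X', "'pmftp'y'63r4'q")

Each match is replaced by 'X'.

'XyXq'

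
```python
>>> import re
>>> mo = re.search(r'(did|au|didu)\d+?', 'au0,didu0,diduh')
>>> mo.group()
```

'au0'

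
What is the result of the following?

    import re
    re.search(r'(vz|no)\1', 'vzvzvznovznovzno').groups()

('vz',)

The match spans [0:4] → 'vzvz'.
Captured: group 1 = 'vz'.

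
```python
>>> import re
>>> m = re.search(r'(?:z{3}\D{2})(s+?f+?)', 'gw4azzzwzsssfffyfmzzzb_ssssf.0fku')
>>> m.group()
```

The pattern matches exactly 3 of the literal 'z', then exactly 2 of a non-digit (non-capturing group); then one or more of the literal 's' (lazy), then one or more of a literal 'f' (lazy) (captured).
`re.search` scans for the first position where the pattern succeeds.
The match spans [4:13] → 'zzzwzsssf'.
Captured: group 1 = 'sssf'.

'zzzwzsssf'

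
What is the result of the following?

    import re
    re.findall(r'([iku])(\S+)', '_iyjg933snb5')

[('i', 'yjg933snb5')]

This matches one of [iku] (captured); then one or more of a non-whitespace character (captured).
Matches: at [1:12] match 'iyjg933snb5', groups = ('i', 'yjg933snb5').
Multiple groups make `findall` return tuples — one 2-tuple for the one match.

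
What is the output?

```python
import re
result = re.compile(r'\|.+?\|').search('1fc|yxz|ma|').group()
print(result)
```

Unlike `match`, `search` isn't anchored — it looks for the pattern anywhere in the string.
The match spans [3:8] → '|yxz|'.

|yxz|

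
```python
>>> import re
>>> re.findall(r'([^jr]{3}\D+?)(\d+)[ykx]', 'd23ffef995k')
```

[('d23ffef', '995')]

The pattern matches exactly 3 of any character except [jr], then one or more of a non-digit (lazy) (captured); then one or more of a digit (captured); then one of [ykx].
`findall` packs the 2 group values into a tuple for every match.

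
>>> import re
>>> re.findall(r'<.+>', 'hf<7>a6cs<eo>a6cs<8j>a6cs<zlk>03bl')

Scanning left to right: at [2:30] → '<7>a6cs<eo>a6cs<8j>a6cs<zlk>'.
No capturing groups, so `findall` returns the 1 full match string.

['<7>a6cs<eo>a6cs<8j>a6cs<zlk>']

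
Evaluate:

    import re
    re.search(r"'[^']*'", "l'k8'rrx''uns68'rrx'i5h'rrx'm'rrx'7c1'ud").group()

"'k8'"

The match spans [1:5] → "'k8'".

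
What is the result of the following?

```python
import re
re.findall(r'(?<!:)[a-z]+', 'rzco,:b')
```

`(?!…)`/`(?<!…)` only lets a position through if the neighbouring text does NOT match; no characters are consumed.
Scanning left to right: at [0:4] → 'rzco'.
No capturing groups, so `findall` returns the 1 full match string.

['rzco']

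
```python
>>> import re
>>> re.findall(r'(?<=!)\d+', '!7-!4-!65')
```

['7', '4', '65']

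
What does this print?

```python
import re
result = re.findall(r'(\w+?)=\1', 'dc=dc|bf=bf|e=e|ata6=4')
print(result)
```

`\1` is not a pattern — it's the concrete string captured by group 1, re-applied verbatim.
With a single group, `findall` returns only what that group captured — 3 items.

['dc', 'bf', 'e']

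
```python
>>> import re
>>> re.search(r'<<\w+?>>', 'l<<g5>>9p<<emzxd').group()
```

`search` walks the string left to right and returns the first match it finds.
The match spans [1:7] → '<<g5>>'.

'<<g5>>'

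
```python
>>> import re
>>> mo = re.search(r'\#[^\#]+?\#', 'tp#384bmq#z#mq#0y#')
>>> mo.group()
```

The match spans [2:10] → '#384bmq#'.

'#384bmq#'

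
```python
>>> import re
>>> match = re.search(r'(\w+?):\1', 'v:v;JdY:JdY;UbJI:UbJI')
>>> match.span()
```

`\1` has to match the exact text group 1 already captured.
The match spans [0:3] → 'v:v'.

(0, 3)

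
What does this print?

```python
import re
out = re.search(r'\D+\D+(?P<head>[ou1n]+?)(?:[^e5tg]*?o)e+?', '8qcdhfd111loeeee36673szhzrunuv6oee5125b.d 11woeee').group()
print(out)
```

This matches one or more of a non-digit; then one or more of a non-digit; then one or more of one of [ou1n] (lazy) (captured as 'head'); then zero or more of any character except [e5tg] (lazy), then a literal 'o' (non-capturing group); then one or more of a literal 'e' (lazy).
Because the quantifier is non-greedy, it stops expanding at the earliest point where the rest of the pattern can succeed.
`re.search` tries every starting position until one works.
The match spans [1:13] → 'qcdhfd111loe'.
Captured: group 1 = '1'.

qcdhfd111loe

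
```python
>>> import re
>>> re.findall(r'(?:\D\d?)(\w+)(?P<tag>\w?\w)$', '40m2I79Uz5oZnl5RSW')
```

[('I79Uz5oZnl5RS', 'W')]

Pattern: a non-digit, then optionally a digit (non-capturing group); then one or more of a word character (captured); then optionally a word character, then a word character (captured as 'tag'); then anchored at the end.
Walking the string: at [2:18] match 'm2I79Uz5oZnl5RSW', groups = ('I79Uz5oZnl5RS', 'W').
`findall` packs the 2 group values into a tuple for every match.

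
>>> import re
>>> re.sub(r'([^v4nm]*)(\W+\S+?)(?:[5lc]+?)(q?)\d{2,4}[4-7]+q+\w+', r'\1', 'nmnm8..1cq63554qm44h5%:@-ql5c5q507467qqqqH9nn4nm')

'nmnm8.%:@'

A `+?`/`*?`/`{m,n}?` starts at its minimum and grows only as far as needed for what follows to match.
`\1` in the replacement pulls in group 1's text for each match.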